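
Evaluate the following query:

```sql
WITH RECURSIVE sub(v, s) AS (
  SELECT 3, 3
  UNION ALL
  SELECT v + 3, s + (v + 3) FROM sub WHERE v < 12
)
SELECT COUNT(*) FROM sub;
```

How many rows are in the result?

4

Base: v=3, s=3.
Iteration 1: 3 < 12 holds -> v = 3 + 3 = 6, s = 3 + 6 = 9.
Iteration 2: 6 < 12 holds -> v = 6 + 3 = 9, s = 9 + 9 = 18.
Iteration 3: 9 < 12 holds -> v = 9 + 3 = 12, s = 18 + 12 = 30.
Iteration 4: 12 < 12 fails; recursion stops.
Total rows emitted: 4.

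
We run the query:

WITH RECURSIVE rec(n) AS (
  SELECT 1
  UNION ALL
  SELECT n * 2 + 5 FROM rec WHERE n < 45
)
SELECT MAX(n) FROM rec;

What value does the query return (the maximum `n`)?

91

Base: n=1.
Iteration 1: 1 < 45 holds -> n = 1 * 2 + 5 = 7.
Iteration 2: 7 < 45 holds -> n = 7 * 2 + 5 = 19.
Iteration 3: 19 < 45 holds -> n = 19 * 2 + 5 = 43.
Iteration 4: 43 < 45 holds -> n = 43 * 2 + 5 = 91.
Iteration 5: 91 < 45 fails; recursion stops.
n values: 1, 7, 19, 43, 91; the maximum is 91.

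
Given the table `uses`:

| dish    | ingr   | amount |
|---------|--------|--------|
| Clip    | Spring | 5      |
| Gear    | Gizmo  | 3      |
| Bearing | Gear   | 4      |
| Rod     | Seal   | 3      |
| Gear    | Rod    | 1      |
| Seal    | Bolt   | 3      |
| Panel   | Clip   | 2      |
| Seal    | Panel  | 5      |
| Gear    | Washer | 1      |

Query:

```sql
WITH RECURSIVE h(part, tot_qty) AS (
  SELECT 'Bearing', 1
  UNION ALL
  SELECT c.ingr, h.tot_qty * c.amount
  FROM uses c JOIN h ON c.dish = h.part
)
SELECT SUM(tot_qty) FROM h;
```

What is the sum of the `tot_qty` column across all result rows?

853

Base: (Bearing, tot_qty=1).
Iteration 1: components of {Bearing} -> Gear = 1*4 = 4.
Iteration 2: components of {Gear} -> Gizmo = 4*3 = 12, Rod = 4*1 = 4, Washer = 4*1 = 4.
Iteration 3: components of {Gizmo,Rod,Washer} -> Seal = 4*3 = 12.
Iteration 4: components of {Seal} -> Bolt = 12*3 = 36, Panel = 12*5 = 60.
Iteration 5: components of {Bolt,Panel} -> Clip = 60*2 = 120.
Iteration 6: components of {Clip} -> Spring = 120*5 = 600.
Iteration 7: no further components; recursion stops.
SUM(tot_qty) = 1 + 4 + 4 + 4 + 12 + 12 + 60 + 36 + 120 + 600 = 853.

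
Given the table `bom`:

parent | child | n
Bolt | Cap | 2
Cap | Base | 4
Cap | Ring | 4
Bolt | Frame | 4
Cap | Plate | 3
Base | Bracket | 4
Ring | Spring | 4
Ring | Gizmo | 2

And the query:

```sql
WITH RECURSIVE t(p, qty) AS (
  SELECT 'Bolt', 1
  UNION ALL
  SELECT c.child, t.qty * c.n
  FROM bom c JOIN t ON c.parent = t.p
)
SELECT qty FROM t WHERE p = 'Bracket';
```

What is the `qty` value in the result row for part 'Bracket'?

32

Base: (Bolt, qty=1).
Iteration 1: components of {Bolt} -> Cap = 1*2 = 2, Frame = 1*4 = 4.
Iteration 2: components of {Cap,Frame} -> Base = 2*4 = 8, Plate = 2*3 = 6, Ring = 2*4 = 8.
Iteration 3: components of {Base,Plate,Ring} -> Bracket = 8*4 = 32, Gizmo = 8*2 = 16, Spring = 8*4 = 32.
Iteration 4: no further components; recursion stops.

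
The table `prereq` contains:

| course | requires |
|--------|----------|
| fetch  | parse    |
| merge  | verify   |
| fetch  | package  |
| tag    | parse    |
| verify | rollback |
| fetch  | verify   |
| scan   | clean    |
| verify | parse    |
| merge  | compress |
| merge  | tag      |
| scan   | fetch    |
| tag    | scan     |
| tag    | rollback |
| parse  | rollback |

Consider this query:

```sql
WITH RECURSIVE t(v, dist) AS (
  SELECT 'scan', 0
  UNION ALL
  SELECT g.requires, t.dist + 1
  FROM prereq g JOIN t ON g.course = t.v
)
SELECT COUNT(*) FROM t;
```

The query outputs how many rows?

Base: (scan, dist=0).
Iteration 1: edges from {scan} -> (clean, dist=1), (fetch, dist=1).
Iteration 2: edges from {clean,fetch} -> (package, dist=2), (parse, dist=2), (verify, dist=2).
Iteration 3: edges from {package,parse,verify} -> (parse, dist=3), (rollback, dist=3) x2. [UNION ALL keeps all 3 new rows, including repeats]
Iteration 4: edges from {parse,rollback} -> (rollback, dist=4).
Iteration 5: no outgoing edges from {rollback}; recursion stops.
Total rows emitted: 10.

10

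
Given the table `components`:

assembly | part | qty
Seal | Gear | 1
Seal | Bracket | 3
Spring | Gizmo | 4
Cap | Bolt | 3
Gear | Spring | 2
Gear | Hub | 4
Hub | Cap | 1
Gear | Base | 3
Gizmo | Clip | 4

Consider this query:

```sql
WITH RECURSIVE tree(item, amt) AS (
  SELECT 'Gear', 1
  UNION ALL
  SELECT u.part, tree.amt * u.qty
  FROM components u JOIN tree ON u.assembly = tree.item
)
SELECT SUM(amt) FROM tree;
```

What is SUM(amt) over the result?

66

Base: (Gear, amt=1).
Iteration 1: components of {Gear} -> Base = 1*3 = 3, Hub = 1*4 = 4, Spring = 1*2 = 2.
Iteration 2: components of {Base,Hub,Spring} -> Cap = 4*1 = 4, Gizmo = 2*4 = 8.
Iteration 3: components of {Cap,Gizmo} -> Bolt = 4*3 = 12, Clip = 8*4 = 32.
Iteration 4: no further components; recursion stops.
SUM(amt) = 1 + 2 + 4 + 3 + 8 + 4 + 32 + 12 = 66.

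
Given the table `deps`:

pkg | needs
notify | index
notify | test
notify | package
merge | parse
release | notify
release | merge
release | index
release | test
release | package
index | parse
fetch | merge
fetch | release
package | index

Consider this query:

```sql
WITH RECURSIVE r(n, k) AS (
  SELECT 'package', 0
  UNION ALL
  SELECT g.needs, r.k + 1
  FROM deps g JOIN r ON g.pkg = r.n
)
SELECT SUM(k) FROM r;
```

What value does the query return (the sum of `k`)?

Base: (package, k=0).
Iteration 1: edges from {package} -> (index, k=1).
Iteration 2: edges from {index} -> (parse, k=2).
Iteration 3: no outgoing edges from {parse}; recursion stops.
SUM(k) = 0 + 1 + 2 = 3.

3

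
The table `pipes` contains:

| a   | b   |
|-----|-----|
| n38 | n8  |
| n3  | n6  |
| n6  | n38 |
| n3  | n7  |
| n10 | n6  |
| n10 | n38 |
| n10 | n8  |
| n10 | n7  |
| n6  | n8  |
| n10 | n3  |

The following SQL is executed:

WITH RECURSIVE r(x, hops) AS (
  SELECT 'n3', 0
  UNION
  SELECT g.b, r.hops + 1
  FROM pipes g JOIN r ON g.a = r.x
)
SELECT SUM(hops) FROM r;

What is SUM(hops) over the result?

9

Base: (n3, hops=0).
Iteration 1: edges from {n3} -> (n6, hops=1), (n7, hops=1).
Iteration 2: edges from {n6,n7} -> (n38, hops=2), (n8, hops=2).
Iteration 3: edges from {n38,n8} -> (n8, hops=3).
Iteration 4: no outgoing edges from {n8}; recursion stops.
SUM(hops) = 0 + 1 + 1 + 2 + 2 + 3 = 9.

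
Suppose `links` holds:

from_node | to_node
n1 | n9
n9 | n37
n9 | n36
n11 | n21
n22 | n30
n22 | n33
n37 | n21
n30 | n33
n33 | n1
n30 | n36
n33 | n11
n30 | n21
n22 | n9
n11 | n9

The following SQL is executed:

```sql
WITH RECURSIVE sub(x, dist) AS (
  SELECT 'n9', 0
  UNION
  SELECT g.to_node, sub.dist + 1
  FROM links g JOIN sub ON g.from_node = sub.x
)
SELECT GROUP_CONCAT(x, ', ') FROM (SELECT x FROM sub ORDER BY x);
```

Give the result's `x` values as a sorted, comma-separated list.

Base: (n9, dist=0).
Iteration 1: edges from {n9} -> (n36, dist=1), (n37, dist=1).
Iteration 2: edges from {n36,n37} -> (n21, dist=2).
Iteration 3: no outgoing edges from {n21}; recursion stops.

n21, n36, n37, n9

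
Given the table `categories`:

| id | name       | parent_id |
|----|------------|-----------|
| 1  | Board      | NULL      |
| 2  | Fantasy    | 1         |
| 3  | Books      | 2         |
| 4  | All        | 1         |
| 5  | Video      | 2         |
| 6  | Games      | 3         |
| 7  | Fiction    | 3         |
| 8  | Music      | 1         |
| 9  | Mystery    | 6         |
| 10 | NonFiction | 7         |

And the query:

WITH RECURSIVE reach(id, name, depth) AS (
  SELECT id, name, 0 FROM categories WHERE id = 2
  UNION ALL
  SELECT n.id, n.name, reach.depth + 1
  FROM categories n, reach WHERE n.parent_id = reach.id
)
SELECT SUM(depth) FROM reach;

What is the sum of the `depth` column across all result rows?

Base: id=2 (Fantasy) at depth 0.
Iteration 1: rows with parent_id in {2} -> Books (id 3, depth 1), Video (id 5, depth 1).
Iteration 2: rows with parent_id in {3,5} -> Games (id 6, depth 2), Fiction (id 7, depth 2).
Iteration 3: rows with parent_id in {6,7} -> Mystery (id 9, depth 3), NonFiction (id 10, depth 3).
Iteration 4: no rows with parent_id in {9,10}; recursion stops.
SUM(depth) = 0 + 1 + 1 + 2 + 2 + 3 + 3 = 12.

12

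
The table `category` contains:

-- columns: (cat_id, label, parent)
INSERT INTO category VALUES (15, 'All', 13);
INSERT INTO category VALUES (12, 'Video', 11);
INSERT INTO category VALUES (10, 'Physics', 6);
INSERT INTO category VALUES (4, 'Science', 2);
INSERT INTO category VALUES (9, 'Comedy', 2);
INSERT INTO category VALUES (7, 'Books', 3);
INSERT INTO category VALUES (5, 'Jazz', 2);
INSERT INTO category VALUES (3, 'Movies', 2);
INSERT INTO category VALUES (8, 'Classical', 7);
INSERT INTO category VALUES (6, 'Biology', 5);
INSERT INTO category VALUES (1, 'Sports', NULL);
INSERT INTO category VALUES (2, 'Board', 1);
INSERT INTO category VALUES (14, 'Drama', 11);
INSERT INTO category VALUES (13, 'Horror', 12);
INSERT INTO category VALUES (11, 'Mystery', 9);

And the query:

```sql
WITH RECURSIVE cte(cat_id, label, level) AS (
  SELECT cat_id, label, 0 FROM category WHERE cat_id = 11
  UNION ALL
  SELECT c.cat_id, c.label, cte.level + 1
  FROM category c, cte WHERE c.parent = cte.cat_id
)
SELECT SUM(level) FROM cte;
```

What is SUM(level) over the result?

7

Base: cat_id=11 (Mystery) at level 0.
Iteration 1: rows with parent in {11} -> Video (id 12, level 1), Drama (id 14, level 1).
Iteration 2: rows with parent in {12,14} -> Horror (id 13, level 2).
Iteration 3: rows with parent in {13} -> All (id 15, level 3).
Iteration 4: no rows with parent in {15}; recursion stops.
SUM(level) = 0 + 1 + 1 + 2 + 3 = 7.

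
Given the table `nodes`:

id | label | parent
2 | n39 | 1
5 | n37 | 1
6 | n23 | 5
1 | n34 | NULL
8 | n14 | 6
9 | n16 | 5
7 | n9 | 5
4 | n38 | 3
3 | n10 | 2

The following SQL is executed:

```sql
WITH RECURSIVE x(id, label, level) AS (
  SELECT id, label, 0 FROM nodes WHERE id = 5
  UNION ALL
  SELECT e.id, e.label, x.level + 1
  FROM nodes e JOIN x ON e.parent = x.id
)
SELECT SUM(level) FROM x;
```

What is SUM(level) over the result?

Base: id=5 (n37) at level 0.
Iteration 1: rows with parent in {5} -> n23 (id 6, level 1), n9 (id 7, level 1), n16 (id 9, level 1).
Iteration 2: rows with parent in {6,7,9} -> n14 (id 8, level 2).
Iteration 3: no rows with parent in {8}; recursion stops.
SUM(level) = 0 + 1 + 1 + 1 + 2 = 5.

5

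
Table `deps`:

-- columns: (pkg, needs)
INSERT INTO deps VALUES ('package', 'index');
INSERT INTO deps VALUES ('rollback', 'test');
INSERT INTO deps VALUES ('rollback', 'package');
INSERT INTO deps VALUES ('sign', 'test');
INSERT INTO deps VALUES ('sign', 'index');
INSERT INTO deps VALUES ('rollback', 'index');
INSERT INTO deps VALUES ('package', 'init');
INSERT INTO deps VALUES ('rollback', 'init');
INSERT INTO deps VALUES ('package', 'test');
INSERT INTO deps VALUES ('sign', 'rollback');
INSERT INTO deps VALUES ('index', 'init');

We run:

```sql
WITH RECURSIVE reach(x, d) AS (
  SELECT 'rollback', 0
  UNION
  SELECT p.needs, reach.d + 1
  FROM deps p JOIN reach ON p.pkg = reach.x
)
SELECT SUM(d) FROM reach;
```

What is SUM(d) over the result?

13

Base: (rollback, d=0).
Iteration 1: edges from {rollback} -> (index, d=1), (init, d=1), (package, d=1), (test, d=1).
Iteration 2: edges from {index,init,package,test} -> (index, d=2), (init, d=2), (test, d=2). [UNION drops 1 duplicate row(s)]
Iteration 3: edges from {index,init,test} -> (init, d=3).
Iteration 4: no outgoing edges from {init}; recursion stops.
SUM(d) = 0 + 1 + 1 + 1 + 1 + 2 + 2 + 2 + 3 = 13.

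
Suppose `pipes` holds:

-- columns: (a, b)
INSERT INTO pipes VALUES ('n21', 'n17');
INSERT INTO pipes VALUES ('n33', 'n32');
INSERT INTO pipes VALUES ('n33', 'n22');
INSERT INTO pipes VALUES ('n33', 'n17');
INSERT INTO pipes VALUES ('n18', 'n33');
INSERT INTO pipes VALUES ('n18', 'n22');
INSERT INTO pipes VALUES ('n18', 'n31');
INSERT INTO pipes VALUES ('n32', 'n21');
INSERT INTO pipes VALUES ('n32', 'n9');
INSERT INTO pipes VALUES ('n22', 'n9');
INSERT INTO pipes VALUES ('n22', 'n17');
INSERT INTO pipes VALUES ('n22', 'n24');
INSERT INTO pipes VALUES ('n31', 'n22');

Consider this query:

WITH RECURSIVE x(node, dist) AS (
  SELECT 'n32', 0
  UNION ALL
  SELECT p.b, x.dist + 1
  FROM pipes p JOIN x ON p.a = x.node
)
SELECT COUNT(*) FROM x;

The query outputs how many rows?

4

Base: (n32, dist=0).
Iteration 1: edges from {n32} -> (n21, dist=1), (n9, dist=1).
Iteration 2: edges from {n21,n9} -> (n17, dist=2).
Iteration 3: no outgoing edges from {n17}; recursion stops.
Total rows emitted: 4.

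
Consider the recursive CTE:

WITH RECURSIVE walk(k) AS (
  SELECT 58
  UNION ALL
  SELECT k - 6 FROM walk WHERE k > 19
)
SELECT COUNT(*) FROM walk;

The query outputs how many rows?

Base: k=58.
Iteration 1: 58 > 19 holds -> k = 58 - 6 = 52.
Iteration 2: 52 > 19 holds -> k = 52 - 6 = 46.
Iteration 3: 46 > 19 holds -> k = 46 - 6 = 40.
Iteration 4: 40 > 19 holds -> k = 40 - 6 = 34.
Iteration 5: 34 > 19 holds -> k = 34 - 6 = 28.
Iteration 6: 28 > 19 holds -> k = 28 - 6 = 22.
Iteration 7: 22 > 19 holds -> k = 22 - 6 = 16.
Iteration 8: 16 > 19 fails; recursion stops.
Total rows emitted: 8.

8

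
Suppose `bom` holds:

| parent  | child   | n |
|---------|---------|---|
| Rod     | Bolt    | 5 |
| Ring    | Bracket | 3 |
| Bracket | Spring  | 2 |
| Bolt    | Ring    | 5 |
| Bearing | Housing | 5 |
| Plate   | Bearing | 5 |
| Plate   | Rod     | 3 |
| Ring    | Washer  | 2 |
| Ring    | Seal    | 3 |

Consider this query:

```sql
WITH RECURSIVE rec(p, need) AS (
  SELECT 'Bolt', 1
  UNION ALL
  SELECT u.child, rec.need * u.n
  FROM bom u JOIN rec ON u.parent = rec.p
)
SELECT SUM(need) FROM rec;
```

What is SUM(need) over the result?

76

Base: (Bolt, need=1).
Iteration 1: components of {Bolt} -> Ring = 1*5 = 5.
Iteration 2: components of {Ring} -> Bracket = 5*3 = 15, Seal = 5*3 = 15, Washer = 5*2 = 10.
Iteration 3: components of {Bracket,Seal,Washer} -> Spring = 15*2 = 30.
Iteration 4: no further components; recursion stops.
SUM(need) = 1 + 5 + 10 + 15 + 15 + 30 = 76.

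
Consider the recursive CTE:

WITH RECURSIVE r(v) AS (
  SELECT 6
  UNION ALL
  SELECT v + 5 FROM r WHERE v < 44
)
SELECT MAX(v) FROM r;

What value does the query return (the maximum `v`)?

Base: v=6.
Iteration 1: 6 < 44 holds -> v = 6 + 5 = 11.
Iteration 2: 11 < 44 holds -> v = 11 + 5 = 16.
Iteration 3: 16 < 44 holds -> v = 16 + 5 = 21.
Iteration 4: 21 < 44 holds -> v = 21 + 5 = 26.
Iteration 5: 26 < 44 holds -> v = 26 + 5 = 31.
Iteration 6: 31 < 44 holds -> v = 31 + 5 = 36.
Iteration 7: 36 < 44 holds -> v = 36 + 5 = 41.
Iteration 8: 41 < 44 holds -> v = 41 + 5 = 46.
Iteration 9: 46 < 44 fails; recursion stops.
v values: 6, 11, 16, 21, 26, 31, 36, 41, 46; the maximum is 46.

46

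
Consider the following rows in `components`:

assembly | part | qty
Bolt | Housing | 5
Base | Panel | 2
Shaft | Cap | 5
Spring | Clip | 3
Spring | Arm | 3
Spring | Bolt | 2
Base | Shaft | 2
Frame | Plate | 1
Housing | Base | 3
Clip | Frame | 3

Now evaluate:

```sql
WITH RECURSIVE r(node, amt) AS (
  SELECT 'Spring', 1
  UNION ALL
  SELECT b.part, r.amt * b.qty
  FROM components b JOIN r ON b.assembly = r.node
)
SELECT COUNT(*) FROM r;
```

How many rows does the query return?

11

Base: (Spring, amt=1).
Iteration 1: components of {Spring} -> Arm = 1*3 = 3, Bolt = 1*2 = 2, Clip = 1*3 = 3.
Iteration 2: components of {Arm,Bolt,Clip} -> Frame = 3*3 = 9, Housing = 2*5 = 10.
Iteration 3: components of {Frame,Housing} -> Base = 10*3 = 30, Plate = 9*1 = 9.
Iteration 4: components of {Base,Plate} -> Panel = 30*2 = 60, Shaft = 30*2 = 60.
Iteration 5: components of {Panel,Shaft} -> Cap = 60*5 = 300.
Iteration 6: no further components; recursion stops.
Total rows emitted: 11.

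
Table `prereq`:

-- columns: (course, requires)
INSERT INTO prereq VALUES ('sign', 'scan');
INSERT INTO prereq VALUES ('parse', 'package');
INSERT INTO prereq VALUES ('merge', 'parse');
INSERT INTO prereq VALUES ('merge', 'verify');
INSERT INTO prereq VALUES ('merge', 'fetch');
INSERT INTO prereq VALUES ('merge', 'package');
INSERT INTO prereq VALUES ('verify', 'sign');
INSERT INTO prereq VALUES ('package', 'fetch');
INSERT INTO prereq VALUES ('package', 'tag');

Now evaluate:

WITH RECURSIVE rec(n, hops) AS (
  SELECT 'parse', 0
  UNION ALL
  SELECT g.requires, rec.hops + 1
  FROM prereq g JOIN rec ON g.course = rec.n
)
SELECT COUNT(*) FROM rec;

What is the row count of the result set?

4

Base: (parse, hops=0).
Iteration 1: edges from {parse} -> (package, hops=1).
Iteration 2: edges from {package} -> (fetch, hops=2), (tag, hops=2).
Iteration 3: no outgoing edges from {fetch,tag}; recursion stops.
Total rows emitted: 4.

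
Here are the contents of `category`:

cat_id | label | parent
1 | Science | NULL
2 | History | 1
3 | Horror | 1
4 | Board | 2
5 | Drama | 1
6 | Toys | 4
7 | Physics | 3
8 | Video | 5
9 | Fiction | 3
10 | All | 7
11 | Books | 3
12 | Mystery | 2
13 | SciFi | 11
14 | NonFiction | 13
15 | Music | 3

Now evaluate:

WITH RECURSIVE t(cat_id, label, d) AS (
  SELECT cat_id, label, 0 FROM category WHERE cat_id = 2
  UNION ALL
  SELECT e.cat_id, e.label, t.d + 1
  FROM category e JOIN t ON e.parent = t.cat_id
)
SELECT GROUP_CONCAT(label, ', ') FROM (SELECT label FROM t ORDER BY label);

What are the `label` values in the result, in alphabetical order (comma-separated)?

Board, History, Mystery, Toys

Base: cat_id=2 (History) at d 0.
Iteration 1: rows with parent in {2} -> Board (id 4, d 1), Mystery (id 12, d 1).
Iteration 2: rows with parent in {4,12} -> Toys (id 6, d 2).
Iteration 3: no rows with parent in {6}; recursion stops.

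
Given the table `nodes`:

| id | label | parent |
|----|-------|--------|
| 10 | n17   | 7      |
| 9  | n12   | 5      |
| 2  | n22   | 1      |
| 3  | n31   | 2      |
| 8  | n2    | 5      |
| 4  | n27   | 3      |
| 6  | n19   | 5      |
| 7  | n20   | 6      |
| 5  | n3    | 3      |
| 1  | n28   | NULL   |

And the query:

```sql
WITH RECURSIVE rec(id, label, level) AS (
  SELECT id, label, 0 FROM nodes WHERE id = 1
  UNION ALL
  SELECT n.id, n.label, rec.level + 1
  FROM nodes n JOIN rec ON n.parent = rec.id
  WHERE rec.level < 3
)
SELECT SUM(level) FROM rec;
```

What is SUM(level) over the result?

Base: id=1 (n28) at level 0.
Iteration 1: rows with parent in {1} -> n22 (id 2, level 1).
Iteration 2: rows with parent in {2} -> n31 (id 3, level 2).
Iteration 3: rows with parent in {3} -> n27 (id 4, level 3), n3 (id 5, level 3).
Iteration 4: level < 3 fails for all current rows; recursion stops.
SUM(level) = 0 + 1 + 2 + 3 + 3 = 9.

9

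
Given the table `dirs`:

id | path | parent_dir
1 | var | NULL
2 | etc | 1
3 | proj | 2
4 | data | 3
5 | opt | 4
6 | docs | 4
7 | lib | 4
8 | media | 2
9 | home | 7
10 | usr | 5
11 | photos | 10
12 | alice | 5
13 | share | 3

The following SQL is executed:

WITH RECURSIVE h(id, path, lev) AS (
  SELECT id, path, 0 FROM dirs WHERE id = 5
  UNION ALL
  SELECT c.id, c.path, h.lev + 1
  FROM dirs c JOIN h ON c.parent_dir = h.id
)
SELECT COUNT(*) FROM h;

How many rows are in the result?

4

Base: id=5 (opt) at lev 0.
Iteration 1: rows with parent_dir in {5} -> usr (id 10, lev 1), alice (id 12, lev 1).
Iteration 2: rows with parent_dir in {10,12} -> photos (id 11, lev 2).
Iteration 3: no rows with parent_dir in {11}; recursion stops.
Total rows emitted: 4.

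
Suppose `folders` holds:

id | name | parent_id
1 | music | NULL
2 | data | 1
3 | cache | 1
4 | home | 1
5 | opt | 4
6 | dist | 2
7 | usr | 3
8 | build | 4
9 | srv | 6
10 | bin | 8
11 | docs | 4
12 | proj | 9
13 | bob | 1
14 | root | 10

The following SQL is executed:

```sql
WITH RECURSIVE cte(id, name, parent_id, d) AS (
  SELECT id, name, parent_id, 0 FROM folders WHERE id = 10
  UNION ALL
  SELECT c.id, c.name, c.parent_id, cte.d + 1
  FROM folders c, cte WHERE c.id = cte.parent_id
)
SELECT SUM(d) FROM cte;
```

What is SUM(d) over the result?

6

Base: id=10 (bin), parent_id=8, d 0.
Iteration 1: join on id=8 -> build (id 8, parent_id=4, d 1).
Iteration 2: join on id=4 -> home (id 4, parent_id=1, d 2).
Iteration 3: join on id=1 -> music (id 1, parent_id=NULL, d 3).
Iteration 4: parent_id is NULL; no match; recursion stops.
SUM(d) = 0 + 1 + 2 + 3 = 6.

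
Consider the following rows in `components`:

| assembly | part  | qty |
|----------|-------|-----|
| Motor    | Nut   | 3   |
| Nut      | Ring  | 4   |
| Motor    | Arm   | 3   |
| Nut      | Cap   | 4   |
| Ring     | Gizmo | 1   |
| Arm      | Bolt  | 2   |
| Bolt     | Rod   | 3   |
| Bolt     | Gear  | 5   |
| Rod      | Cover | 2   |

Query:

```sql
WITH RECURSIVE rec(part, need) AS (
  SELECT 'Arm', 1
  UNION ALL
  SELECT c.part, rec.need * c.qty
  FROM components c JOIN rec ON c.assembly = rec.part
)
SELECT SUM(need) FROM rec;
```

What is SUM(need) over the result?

Base: (Arm, need=1).
Iteration 1: components of {Arm} -> Bolt = 1*2 = 2.
Iteration 2: components of {Bolt} -> Gear = 2*5 = 10, Rod = 2*3 = 6.
Iteration 3: components of {Gear,Rod} -> Cover = 6*2 = 12.
Iteration 4: no further components; recursion stops.
SUM(need) = 1 + 2 + 6 + 10 + 12 = 31.

31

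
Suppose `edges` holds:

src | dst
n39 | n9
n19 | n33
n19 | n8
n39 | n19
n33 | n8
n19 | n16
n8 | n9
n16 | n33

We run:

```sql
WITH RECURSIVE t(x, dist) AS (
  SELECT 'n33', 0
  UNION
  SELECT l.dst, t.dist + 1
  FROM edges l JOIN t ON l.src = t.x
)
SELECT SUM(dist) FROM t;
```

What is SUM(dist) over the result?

3

Base: (n33, dist=0).
Iteration 1: edges from {n33} -> (n8, dist=1).
Iteration 2: edges from {n8} -> (n9, dist=2).
Iteration 3: no outgoing edges from {n9}; recursion stops.
SUM(dist) = 0 + 1 + 2 = 3.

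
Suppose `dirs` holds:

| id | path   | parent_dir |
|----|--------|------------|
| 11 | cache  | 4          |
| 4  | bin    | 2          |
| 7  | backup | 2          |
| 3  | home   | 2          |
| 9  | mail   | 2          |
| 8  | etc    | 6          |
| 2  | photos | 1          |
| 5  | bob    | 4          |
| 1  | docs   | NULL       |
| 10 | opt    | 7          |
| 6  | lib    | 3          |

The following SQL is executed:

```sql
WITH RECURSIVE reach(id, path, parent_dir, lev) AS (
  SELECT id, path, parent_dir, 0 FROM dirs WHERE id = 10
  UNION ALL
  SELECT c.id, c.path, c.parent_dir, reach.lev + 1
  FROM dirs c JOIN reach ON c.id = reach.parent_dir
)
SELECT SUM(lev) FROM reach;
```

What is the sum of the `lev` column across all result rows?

Base: id=10 (opt), parent_dir=7, lev 0.
Iteration 1: join on id=7 -> backup (id 7, parent_dir=2, lev 1).
Iteration 2: join on id=2 -> photos (id 2, parent_dir=1, lev 2).
Iteration 3: join on id=1 -> docs (id 1, parent_dir=NULL, lev 3).
Iteration 4: parent_dir is NULL; no match; recursion stops.
SUM(lev) = 0 + 1 + 2 + 3 = 6.

6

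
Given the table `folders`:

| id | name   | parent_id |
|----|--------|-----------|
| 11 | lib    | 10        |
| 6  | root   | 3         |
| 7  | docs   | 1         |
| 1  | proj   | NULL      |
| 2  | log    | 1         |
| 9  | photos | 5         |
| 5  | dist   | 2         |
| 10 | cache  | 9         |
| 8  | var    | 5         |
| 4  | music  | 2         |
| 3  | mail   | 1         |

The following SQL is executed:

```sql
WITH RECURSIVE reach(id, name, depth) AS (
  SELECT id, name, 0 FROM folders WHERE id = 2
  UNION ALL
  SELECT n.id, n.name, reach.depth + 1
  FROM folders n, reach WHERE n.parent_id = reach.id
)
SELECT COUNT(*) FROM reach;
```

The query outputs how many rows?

7

Base: id=2 (log) at depth 0.
Iteration 1: rows with parent_id in {2} -> music (id 4, depth 1), dist (id 5, depth 1).
Iteration 2: rows with parent_id in {4,5} -> var (id 8, depth 2), photos (id 9, depth 2).
Iteration 3: rows with parent_id in {8,9} -> cache (id 10, depth 3).
Iteration 4: rows with parent_id in {10} -> lib (id 11, depth 4).
Iteration 5: no rows with parent_id in {11}; recursion stops.
Total rows emitted: 7.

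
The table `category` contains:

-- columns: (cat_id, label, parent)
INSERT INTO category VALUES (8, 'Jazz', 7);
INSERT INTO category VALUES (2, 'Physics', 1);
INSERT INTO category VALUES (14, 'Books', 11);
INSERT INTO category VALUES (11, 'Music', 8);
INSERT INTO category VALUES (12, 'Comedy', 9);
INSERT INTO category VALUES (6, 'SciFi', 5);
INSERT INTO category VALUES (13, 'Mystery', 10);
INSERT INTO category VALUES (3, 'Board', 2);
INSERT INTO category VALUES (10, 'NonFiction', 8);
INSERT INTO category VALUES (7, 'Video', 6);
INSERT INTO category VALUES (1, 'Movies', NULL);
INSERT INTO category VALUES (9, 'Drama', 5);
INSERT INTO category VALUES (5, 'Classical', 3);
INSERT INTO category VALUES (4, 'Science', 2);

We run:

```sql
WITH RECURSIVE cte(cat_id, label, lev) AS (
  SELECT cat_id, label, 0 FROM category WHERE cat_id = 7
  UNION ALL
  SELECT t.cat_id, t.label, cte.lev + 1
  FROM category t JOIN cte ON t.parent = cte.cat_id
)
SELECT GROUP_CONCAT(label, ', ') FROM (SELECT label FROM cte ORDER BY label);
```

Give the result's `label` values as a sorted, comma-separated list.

Books, Jazz, Music, Mystery, NonFiction, Video

Base: cat_id=7 (Video) at lev 0.
Iteration 1: rows with parent in {7} -> Jazz (id 8, lev 1).
Iteration 2: rows with parent in {8} -> NonFiction (id 10, lev 2), Music (id 11, lev 2).
Iteration 3: rows with parent in {10,11} -> Mystery (id 13, lev 3), Books (id 14, lev 3).
Iteration 4: no rows with parent in {13,14}; recursion stops.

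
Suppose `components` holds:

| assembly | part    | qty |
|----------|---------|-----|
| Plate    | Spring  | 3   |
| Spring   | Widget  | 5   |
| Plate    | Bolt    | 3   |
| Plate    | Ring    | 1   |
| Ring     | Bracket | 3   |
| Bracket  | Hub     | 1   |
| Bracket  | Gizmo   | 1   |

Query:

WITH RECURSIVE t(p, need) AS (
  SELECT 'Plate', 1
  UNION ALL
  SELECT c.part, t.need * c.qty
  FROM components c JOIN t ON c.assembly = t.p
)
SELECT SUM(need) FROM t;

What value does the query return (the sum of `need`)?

32

Base: (Plate, need=1).
Iteration 1: components of {Plate} -> Bolt = 1*3 = 3, Ring = 1*1 = 1, Spring = 1*3 = 3.
Iteration 2: components of {Bolt,Ring,Spring} -> Bracket = 1*3 = 3, Widget = 3*5 = 15.
Iteration 3: components of {Bracket,Widget} -> Gizmo = 3*1 = 3, Hub = 3*1 = 3.
Iteration 4: no further components; recursion stops.
SUM(need) = 1 + 3 + 3 + 1 + 15 + 3 + 3 + 3 = 32.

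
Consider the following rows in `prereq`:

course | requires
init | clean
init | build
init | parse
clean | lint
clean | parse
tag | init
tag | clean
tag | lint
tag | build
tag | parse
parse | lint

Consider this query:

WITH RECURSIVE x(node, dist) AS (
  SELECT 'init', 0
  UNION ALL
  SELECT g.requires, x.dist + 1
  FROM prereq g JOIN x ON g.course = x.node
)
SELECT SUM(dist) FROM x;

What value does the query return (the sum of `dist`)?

12

Base: (init, dist=0).
Iteration 1: edges from {init} -> (build, dist=1), (clean, dist=1), (parse, dist=1).
Iteration 2: edges from {build,clean,parse} -> (lint, dist=2) x2, (parse, dist=2). [UNION ALL keeps all 3 new rows, including repeats]
Iteration 3: edges from {lint,parse} -> (lint, dist=3).
Iteration 4: no outgoing edges from {lint}; recursion stops.
SUM(dist) = 0 + 1 + 1 + 1 + 2 + 2 + 2 + 3 = 12.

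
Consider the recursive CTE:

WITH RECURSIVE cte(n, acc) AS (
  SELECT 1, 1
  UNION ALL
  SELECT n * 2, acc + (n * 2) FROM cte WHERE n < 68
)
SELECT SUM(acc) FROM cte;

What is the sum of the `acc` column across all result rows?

Base: n=1, acc=1.
Iteration 1: 1 < 68 holds -> n = 1 * 2 = 2, acc = 1 + 2 = 3.
Iteration 2: 2 < 68 holds -> n = 2 * 2 = 4, acc = 3 + 4 = 7.
Iteration 3: 4 < 68 holds -> n = 4 * 2 = 8, acc = 7 + 8 = 15.
Iteration 4: 8 < 68 holds -> n = 8 * 2 = 16, acc = 15 + 16 = 31.
Iteration 5: 16 < 68 holds -> n = 16 * 2 = 32, acc = 31 + 32 = 63.
Iteration 6: 32 < 68 holds -> n = 32 * 2 = 64, acc = 63 + 64 = 127.
Iteration 7: 64 < 68 holds -> n = 64 * 2 = 128, acc = 127 + 128 = 255.
Iteration 8: 128 < 68 fails; recursion stops.
SUM(acc) = 1 + 3 + 7 + 15 + 31 + 63 + 127 + 255 = 502.

502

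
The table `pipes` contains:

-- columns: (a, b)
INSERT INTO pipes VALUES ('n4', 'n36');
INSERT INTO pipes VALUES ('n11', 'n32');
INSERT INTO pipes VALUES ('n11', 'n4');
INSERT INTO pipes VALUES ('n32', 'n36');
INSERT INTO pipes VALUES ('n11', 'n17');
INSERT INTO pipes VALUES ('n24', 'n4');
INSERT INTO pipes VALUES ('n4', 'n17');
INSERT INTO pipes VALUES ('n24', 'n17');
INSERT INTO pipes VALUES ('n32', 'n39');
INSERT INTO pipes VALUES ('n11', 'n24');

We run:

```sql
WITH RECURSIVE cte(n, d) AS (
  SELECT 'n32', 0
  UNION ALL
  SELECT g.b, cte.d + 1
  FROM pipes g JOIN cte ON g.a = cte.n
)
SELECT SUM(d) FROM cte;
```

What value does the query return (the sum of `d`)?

2

Base: (n32, d=0).
Iteration 1: edges from {n32} -> (n36, d=1), (n39, d=1).
Iteration 2: no outgoing edges from {n36,n39}; recursion stops.
SUM(d) = 0 + 1 + 1 = 2.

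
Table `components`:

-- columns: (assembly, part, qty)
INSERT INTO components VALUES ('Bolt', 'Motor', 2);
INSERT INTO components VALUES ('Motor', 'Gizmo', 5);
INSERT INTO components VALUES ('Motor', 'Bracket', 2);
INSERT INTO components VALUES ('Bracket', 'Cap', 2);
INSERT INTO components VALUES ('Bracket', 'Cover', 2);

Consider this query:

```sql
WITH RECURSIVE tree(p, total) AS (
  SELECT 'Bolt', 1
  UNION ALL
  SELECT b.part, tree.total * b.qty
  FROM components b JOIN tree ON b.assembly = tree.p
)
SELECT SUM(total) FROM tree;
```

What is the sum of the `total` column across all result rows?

Base: (Bolt, total=1).
Iteration 1: components of {Bolt} -> Motor = 1*2 = 2.
Iteration 2: components of {Motor} -> Bracket = 2*2 = 4, Gizmo = 2*5 = 10.
Iteration 3: components of {Bracket,Gizmo} -> Cap = 4*2 = 8, Cover = 4*2 = 8.
Iteration 4: no further components; recursion stops.
SUM(total) = 1 + 2 + 10 + 4 + 8 + 8 = 33.

33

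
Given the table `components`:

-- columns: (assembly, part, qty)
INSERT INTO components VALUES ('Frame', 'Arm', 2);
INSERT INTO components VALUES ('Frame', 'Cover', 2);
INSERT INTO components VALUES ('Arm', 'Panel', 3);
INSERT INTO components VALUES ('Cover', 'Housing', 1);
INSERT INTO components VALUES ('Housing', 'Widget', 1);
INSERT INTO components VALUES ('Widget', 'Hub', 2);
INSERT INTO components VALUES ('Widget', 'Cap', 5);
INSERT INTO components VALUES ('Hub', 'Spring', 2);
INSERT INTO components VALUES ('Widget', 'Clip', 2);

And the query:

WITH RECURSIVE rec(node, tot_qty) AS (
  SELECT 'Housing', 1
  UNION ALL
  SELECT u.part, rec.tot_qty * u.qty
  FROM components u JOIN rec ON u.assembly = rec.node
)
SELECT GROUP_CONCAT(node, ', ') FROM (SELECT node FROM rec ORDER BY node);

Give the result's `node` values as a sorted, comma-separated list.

Cap, Clip, Housing, Hub, Spring, Widget

Base: (Housing, tot_qty=1).
Iteration 1: components of {Housing} -> Widget = 1*1 = 1.
Iteration 2: components of {Widget} -> Cap = 1*5 = 5, Clip = 1*2 = 2, Hub = 1*2 = 2.
Iteration 3: components of {Cap,Clip,Hub} -> Spring = 2*2 = 4.
Iteration 4: no further components; recursion stops.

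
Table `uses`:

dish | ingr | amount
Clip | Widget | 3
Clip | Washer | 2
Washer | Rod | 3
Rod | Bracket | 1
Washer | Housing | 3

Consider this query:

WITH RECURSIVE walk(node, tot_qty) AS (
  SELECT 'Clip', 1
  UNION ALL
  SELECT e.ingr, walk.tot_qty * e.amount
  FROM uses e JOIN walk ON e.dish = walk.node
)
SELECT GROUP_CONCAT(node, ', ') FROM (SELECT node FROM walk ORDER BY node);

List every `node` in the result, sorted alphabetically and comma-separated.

Base: (Clip, tot_qty=1).
Iteration 1: components of {Clip} -> Washer = 1*2 = 2, Widget = 1*3 = 3.
Iteration 2: components of {Washer,Widget} -> Housing = 2*3 = 6, Rod = 2*3 = 6.
Iteration 3: components of {Housing,Rod} -> Bracket = 6*1 = 6.
Iteration 4: no further components; recursion stops.

Bracket, Clip, Housing, Rod, Washer, Widget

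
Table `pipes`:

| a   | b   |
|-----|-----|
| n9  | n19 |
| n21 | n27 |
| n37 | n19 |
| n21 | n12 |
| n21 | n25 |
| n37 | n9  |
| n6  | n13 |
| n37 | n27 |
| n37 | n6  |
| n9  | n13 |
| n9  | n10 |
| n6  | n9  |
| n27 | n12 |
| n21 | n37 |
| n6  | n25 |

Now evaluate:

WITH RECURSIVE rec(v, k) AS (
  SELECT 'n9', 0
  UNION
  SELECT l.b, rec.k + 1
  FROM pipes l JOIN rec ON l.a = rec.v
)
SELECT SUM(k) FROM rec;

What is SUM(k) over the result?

3

Base: (n9, k=0).
Iteration 1: edges from {n9} -> (n10, k=1), (n13, k=1), (n19, k=1).
Iteration 2: no outgoing edges from {n10,n13,n19}; recursion stops.
SUM(k) = 0 + 1 + 1 + 1 = 3.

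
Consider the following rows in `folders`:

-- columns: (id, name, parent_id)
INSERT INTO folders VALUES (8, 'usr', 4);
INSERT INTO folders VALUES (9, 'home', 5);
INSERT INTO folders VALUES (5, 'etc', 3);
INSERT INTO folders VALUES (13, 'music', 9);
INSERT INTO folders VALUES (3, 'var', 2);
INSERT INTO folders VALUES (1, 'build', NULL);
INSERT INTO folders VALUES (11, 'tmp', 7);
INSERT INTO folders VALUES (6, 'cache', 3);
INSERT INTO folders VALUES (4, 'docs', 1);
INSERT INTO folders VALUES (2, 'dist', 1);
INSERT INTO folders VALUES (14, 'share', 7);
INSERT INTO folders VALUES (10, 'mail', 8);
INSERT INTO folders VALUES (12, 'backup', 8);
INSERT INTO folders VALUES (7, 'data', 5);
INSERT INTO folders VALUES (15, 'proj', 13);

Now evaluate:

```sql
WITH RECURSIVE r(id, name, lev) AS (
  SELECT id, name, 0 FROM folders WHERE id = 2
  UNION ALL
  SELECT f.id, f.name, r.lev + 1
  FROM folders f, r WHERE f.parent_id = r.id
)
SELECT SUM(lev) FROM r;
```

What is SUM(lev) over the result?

Base: id=2 (dist) at lev 0.
Iteration 1: rows with parent_id in {2} -> var (id 3, lev 1).
Iteration 2: rows with parent_id in {3} -> etc (id 5, lev 2), cache (id 6, lev 2).
Iteration 3: rows with parent_id in {5,6} -> data (id 7, lev 3), home (id 9, lev 3).
Iteration 4: rows with parent_id in {7,9} -> tmp (id 11, lev 4), music (id 13, lev 4), share (id 14, lev 4).
Iteration 5: rows with parent_id in {11,13,14} -> proj (id 15, lev 5).
Iteration 6: no rows with parent_id in {15}; recursion stops.
SUM(lev) = 0 + 1 + 2 + 2 + 3 + 3 + 4 + 4 + 4 + 5 = 28.

28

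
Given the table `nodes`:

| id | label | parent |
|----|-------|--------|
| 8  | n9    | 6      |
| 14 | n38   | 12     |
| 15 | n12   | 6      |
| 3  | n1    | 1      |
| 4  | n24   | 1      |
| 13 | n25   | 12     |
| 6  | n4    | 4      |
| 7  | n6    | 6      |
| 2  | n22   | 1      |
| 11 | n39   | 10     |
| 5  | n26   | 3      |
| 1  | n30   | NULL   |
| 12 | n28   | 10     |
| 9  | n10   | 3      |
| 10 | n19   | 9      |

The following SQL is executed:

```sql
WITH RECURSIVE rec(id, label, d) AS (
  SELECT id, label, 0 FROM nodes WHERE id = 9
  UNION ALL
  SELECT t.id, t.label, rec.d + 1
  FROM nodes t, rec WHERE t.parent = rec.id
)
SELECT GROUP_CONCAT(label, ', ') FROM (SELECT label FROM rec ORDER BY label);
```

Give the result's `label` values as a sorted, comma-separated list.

Base: id=9 (n10) at d 0.
Iteration 1: rows with parent in {9} -> n19 (id 10, d 1).
Iteration 2: rows with parent in {10} -> n39 (id 11, d 2), n28 (id 12, d 2).
Iteration 3: rows with parent in {11,12} -> n25 (id 13, d 3), n38 (id 14, d 3).
Iteration 4: no rows with parent in {13,14}; recursion stops.

n10, n19, n25, n28, n38, n39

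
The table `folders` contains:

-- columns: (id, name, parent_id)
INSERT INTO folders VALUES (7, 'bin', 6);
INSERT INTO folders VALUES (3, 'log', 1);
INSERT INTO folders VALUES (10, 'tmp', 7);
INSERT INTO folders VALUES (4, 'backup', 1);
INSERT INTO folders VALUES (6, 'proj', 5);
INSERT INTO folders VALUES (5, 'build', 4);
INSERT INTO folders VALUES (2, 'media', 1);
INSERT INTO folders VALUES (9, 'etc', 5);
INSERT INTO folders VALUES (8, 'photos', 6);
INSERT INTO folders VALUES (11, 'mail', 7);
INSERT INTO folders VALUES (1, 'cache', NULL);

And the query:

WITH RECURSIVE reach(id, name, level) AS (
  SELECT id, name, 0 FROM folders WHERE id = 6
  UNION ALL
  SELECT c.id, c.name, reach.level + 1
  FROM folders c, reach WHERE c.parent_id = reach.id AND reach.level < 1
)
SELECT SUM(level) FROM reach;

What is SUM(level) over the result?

Base: id=6 (proj) at level 0.
Iteration 1: rows with parent_id in {6} -> bin (id 7, level 1), photos (id 8, level 1).
Iteration 2: level < 1 fails for all current rows; recursion stops.
SUM(level) = 0 + 1 + 1 = 2.

2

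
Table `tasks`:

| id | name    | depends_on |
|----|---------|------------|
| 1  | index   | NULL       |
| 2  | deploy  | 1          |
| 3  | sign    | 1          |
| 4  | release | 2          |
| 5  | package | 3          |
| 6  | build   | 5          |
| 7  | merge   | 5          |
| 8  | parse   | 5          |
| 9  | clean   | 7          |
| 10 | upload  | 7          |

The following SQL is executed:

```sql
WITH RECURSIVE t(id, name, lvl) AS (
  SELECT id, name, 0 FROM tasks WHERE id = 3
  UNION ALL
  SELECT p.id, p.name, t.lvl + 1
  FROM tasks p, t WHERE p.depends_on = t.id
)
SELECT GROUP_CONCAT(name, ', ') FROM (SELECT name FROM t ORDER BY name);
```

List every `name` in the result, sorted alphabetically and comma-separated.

build, clean, merge, package, parse, sign, upload

Base: id=3 (sign) at lvl 0.
Iteration 1: rows with depends_on in {3} -> package (id 5, lvl 1).
Iteration 2: rows with depends_on in {5} -> build (id 6, lvl 2), merge (id 7, lvl 2), parse (id 8, lvl 2).
Iteration 3: rows with depends_on in {6,7,8} -> clean (id 9, lvl 3), upload (id 10, lvl 3).
Iteration 4: no rows with depends_on in {9,10}; recursion stops.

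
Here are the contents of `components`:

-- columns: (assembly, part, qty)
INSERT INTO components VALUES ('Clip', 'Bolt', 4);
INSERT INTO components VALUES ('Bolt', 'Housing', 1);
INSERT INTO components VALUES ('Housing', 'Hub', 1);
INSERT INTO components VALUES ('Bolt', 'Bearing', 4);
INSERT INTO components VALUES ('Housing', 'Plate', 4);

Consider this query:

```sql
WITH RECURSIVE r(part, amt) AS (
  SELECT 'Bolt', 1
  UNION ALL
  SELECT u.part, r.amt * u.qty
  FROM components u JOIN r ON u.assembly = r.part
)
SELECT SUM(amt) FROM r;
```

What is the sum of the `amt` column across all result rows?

11

Base: (Bolt, amt=1).
Iteration 1: components of {Bolt} -> Bearing = 1*4 = 4, Housing = 1*1 = 1.
Iteration 2: components of {Bearing,Housing} -> Hub = 1*1 = 1, Plate = 1*4 = 4.
Iteration 3: no further components; recursion stops.
SUM(amt) = 1 + 1 + 4 + 1 + 4 = 11.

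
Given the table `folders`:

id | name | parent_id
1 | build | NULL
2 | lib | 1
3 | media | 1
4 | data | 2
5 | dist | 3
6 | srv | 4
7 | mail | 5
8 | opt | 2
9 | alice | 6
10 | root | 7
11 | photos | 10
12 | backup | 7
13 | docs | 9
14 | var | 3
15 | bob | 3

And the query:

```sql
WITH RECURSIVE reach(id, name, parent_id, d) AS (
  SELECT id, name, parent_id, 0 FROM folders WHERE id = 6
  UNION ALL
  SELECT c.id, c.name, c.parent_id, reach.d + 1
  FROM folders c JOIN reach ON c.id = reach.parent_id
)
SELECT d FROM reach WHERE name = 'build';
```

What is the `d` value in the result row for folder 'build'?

Base: id=6 (srv), parent_id=4, d 0.
Iteration 1: join on id=4 -> data (id 4, parent_id=2, d 1).
Iteration 2: join on id=2 -> lib (id 2, parent_id=1, d 2).
Iteration 3: join on id=1 -> build (id 1, parent_id=NULL, d 3).
Iteration 4: parent_id is NULL; no match; recursion stops.

3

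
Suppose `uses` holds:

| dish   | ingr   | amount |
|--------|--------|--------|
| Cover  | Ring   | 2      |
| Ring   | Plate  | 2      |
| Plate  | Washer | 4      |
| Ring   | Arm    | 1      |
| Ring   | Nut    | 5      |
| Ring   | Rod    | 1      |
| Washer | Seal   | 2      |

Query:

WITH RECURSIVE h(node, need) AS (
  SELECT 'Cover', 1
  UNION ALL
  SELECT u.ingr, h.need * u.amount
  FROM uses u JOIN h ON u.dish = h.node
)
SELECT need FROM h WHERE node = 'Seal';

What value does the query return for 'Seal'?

32

Base: (Cover, need=1).
Iteration 1: components of {Cover} -> Ring = 1*2 = 2.
Iteration 2: components of {Ring} -> Arm = 2*1 = 2, Nut = 2*5 = 10, Plate = 2*2 = 4, Rod = 2*1 = 2.
Iteration 3: components of {Arm,Nut,Plate,Rod} -> Washer = 4*4 = 16.
Iteration 4: components of {Washer} -> Seal = 16*2 = 32.
Iteration 5: no further components; recursion stops.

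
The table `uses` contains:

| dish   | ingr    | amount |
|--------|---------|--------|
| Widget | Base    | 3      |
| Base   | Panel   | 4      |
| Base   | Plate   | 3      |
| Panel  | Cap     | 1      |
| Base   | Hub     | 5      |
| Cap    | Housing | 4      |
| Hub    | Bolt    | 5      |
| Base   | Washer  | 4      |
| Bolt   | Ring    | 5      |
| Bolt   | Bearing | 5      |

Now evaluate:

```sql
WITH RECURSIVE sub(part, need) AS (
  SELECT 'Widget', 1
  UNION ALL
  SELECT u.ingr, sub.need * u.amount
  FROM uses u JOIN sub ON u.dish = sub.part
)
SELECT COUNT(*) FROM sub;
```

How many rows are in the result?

Base: (Widget, need=1).
Iteration 1: components of {Widget} -> Base = 1*3 = 3.
Iteration 2: components of {Base} -> Hub = 3*5 = 15, Panel = 3*4 = 12, Plate = 3*3 = 9, Washer = 3*4 = 12.
Iteration 3: components of {Hub,Panel,Plate,Washer} -> Bolt = 15*5 = 75, Cap = 12*1 = 12.
Iteration 4: components of {Bolt,Cap} -> Bearing = 75*5 = 375, Housing = 12*4 = 48, Ring = 75*5 = 375.
Iteration 5: no further components; recursion stops.
Total rows emitted: 11.

11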